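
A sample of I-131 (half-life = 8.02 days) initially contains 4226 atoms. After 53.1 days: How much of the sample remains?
N = N₀(1/2)^(t/t½) = 42.94 atoms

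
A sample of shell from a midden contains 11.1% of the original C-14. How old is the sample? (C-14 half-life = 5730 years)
Age = t½ × log₂(1/ratio) = 18170 years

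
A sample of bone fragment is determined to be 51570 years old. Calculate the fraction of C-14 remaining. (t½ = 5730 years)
N/N₀ = (1/2)^(t/t½) = 0.001953 = 0.195%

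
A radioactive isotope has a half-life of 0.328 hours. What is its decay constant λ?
λ = ln(2)/t½ = 2.113 hour⁻¹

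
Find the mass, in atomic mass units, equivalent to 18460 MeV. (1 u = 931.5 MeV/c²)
m = E/c² = 19.82 u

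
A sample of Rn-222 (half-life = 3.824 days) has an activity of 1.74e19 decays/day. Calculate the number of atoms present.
N = A/λ = 9.599e19 atoms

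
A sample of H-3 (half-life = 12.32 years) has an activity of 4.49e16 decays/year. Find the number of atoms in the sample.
N = A/λ = 7.981e17 atoms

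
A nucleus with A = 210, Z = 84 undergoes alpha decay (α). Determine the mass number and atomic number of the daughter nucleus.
Daughter: A = 206, Z = 82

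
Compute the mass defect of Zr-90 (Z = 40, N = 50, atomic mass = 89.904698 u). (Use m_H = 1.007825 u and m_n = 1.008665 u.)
Δm = Z·m_H + N·m_n − M = 0.8416 u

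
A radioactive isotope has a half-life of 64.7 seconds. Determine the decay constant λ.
λ = ln(2)/t½ = 0.01071 second⁻¹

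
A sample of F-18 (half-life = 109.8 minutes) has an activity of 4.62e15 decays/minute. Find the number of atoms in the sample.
N = A/λ = 7.318e17 atoms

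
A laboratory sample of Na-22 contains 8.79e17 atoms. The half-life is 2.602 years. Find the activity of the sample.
A = λN = 2.342e17 decays/year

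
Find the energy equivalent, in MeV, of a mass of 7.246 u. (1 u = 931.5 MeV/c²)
E = mc² = 6750 MeV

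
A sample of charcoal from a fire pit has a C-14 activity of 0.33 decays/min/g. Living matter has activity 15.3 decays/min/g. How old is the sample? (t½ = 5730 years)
Age = t½ × log₂(A₀/A) = 31720 years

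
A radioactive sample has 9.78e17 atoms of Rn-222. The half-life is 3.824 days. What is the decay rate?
A = λN = 1.773e17 decays/day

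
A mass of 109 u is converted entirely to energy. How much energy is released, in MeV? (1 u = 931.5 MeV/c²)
E = mc² = 1.015e5 MeV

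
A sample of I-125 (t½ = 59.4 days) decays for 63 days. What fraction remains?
N/N₀ = (1/2)^(t/t½) = 0.4794 = 47.9%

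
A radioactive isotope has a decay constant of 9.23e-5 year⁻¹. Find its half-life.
t½ = ln(2)/λ = 7510 years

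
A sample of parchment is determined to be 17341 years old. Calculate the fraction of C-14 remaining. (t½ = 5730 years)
N/N₀ = (1/2)^(t/t½) = 0.1227 = 12.3%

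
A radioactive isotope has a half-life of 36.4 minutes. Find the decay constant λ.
λ = ln(2)/t½ = 0.01904 minute⁻¹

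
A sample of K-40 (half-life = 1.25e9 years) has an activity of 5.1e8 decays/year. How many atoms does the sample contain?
N = A/λ = 9.197e17 atoms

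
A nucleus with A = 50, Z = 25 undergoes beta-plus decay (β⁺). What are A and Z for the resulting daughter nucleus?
Daughter: A = 50, Z = 24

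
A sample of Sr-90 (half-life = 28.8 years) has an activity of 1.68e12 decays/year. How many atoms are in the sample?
N = A/λ = 6.98e13 atoms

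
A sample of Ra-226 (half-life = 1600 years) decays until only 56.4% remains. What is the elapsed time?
t = t½ × log₂(N₀/N) = 1322 years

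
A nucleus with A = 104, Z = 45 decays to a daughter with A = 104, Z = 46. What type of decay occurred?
ΔA = 0, ΔZ = +1 ⇒ beta-minus decay (β⁻)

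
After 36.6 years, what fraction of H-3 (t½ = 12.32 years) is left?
N/N₀ = (1/2)^(t/t½) = 0.1276 = 12.8%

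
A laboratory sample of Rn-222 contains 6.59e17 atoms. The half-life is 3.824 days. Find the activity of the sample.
A = λN = 1.195e17 decays/day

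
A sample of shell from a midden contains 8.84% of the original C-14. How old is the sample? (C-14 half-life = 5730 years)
Age = t½ × log₂(1/ratio) = 20050 years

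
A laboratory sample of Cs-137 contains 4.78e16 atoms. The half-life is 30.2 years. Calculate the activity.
A = λN = 1.097e15 decays/year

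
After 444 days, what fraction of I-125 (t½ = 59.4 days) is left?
N/N₀ = (1/2)^(t/t½) = 0.005622 = 0.562%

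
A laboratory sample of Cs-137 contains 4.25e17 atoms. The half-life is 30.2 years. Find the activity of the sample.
A = λN = 9.755e15 decays/year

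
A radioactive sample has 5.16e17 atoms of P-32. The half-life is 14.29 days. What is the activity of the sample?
A = λN = 2.503e16 decays/day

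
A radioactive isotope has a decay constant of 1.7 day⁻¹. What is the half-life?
t½ = ln(2)/λ = 0.4077 days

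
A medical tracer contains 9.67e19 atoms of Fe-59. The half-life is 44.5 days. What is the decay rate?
A = λN = 1.506e18 decays/day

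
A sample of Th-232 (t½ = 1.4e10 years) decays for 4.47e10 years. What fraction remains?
N/N₀ = (1/2)^(t/t½) = 0.1094 = 10.9%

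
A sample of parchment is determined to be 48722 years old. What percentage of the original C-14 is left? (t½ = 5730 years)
N/N₀ = (1/2)^(t/t½) = 0.002756 = 0.276%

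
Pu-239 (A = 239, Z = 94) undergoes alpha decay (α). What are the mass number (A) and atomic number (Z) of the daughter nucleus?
Daughter: A = 235, Z = 92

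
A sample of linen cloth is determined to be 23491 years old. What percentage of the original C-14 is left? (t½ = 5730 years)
N/N₀ = (1/2)^(t/t½) = 0.05833 = 5.83%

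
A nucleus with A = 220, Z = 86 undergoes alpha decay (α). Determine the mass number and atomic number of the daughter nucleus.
Daughter: A = 216, Z = 84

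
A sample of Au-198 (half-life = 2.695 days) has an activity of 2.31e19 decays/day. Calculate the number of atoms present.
N = A/λ = 8.981e19 atoms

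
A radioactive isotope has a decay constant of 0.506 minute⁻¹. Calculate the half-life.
t½ = ln(2)/λ = 1.37 minutes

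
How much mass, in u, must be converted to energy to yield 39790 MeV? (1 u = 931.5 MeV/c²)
m = E/c² = 42.72 u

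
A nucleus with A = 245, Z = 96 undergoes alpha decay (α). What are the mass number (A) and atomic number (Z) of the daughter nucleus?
Daughter: A = 241, Z = 94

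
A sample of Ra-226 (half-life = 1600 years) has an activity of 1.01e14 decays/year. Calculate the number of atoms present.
N = A/λ = 2.331e17 atoms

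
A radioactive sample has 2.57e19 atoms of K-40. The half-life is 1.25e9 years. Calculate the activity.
A = λN = 1.425e10 decays/year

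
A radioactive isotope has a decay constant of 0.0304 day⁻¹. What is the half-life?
t½ = ln(2)/λ = 22.8 days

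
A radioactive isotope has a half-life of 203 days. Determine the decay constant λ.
λ = ln(2)/t½ = 0.003415 day⁻¹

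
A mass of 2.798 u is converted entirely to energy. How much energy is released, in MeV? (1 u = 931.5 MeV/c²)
E = mc² = 2606 MeV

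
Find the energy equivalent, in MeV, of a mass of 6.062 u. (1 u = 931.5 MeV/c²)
E = mc² = 5647 MeV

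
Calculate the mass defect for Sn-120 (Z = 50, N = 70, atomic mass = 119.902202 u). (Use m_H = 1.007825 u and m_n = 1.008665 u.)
Δm = Z·m_H + N·m_n − M = 1.096 u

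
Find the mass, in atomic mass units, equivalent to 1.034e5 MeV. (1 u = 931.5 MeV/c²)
m = E/c² = 111 u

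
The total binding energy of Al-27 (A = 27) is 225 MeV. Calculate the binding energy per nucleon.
B.E./A = 225/27 = 8.333 MeV/nucleon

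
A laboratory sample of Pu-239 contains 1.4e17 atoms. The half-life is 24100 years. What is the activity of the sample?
A = λN = 4.027e12 decays/year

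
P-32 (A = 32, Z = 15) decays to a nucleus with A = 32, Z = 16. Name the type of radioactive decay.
ΔA = 0, ΔZ = +1 ⇒ beta-minus decay (β⁻)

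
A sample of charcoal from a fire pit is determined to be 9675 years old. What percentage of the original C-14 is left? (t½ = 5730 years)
N/N₀ = (1/2)^(t/t½) = 0.3103 = 31%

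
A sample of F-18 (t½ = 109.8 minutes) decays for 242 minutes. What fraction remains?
N/N₀ = (1/2)^(t/t½) = 0.217 = 21.7%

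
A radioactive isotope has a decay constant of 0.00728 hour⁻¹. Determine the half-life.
t½ = ln(2)/λ = 95.21 hours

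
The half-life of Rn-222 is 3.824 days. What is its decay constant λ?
λ = ln(2)/t½ = 0.1813 day⁻¹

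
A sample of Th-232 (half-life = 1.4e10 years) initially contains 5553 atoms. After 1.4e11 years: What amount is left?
N = N₀(1/2)^(t/t½) = 5.423 atoms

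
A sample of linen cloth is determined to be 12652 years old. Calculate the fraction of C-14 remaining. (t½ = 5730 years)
N/N₀ = (1/2)^(t/t½) = 0.2164 = 21.6%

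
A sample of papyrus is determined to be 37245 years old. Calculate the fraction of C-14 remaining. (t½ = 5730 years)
N/N₀ = (1/2)^(t/t½) = 0.01105 = 1.1%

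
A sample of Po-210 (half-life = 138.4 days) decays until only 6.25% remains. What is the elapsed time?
t = t½ × log₂(N₀/N) = 553.6 days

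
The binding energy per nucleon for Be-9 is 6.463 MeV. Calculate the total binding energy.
B.E. = 6.463 × 9 = 58.17 MeV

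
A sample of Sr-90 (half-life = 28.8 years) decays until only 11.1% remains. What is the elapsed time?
t = t½ × log₂(N₀/N) = 91.34 years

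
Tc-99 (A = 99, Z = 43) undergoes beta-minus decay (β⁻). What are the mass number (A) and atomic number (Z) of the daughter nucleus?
Daughter: A = 99, Z = 44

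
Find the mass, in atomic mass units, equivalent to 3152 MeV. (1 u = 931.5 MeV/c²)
m = E/c² = 3.384 u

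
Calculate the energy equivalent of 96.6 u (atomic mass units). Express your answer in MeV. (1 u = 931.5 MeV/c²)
E = mc² = 89980 MeV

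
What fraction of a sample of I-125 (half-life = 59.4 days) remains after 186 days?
N/N₀ = (1/2)^(t/t½) = 0.1141 = 11.4%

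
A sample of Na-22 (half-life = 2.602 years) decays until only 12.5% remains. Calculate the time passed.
t = t½ × log₂(N₀/N) = 7.806 years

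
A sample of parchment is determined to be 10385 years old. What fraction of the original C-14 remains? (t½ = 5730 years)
N/N₀ = (1/2)^(t/t½) = 0.2847 = 28.5%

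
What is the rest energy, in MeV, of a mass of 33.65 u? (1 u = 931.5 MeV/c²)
E = mc² = 31340 MeV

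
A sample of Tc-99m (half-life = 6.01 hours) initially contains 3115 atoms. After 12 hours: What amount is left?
N = N₀(1/2)^(t/t½) = 780.5 atoms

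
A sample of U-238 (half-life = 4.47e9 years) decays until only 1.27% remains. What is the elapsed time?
t = t½ × log₂(N₀/N) = 2.816e10 years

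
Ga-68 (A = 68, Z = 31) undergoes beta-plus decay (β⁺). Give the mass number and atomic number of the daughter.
Daughter: A = 68, Z = 30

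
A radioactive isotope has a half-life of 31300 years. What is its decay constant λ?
λ = ln(2)/t½ = 2.215e-5 year⁻¹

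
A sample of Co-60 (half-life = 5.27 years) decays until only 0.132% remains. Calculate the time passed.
t = t½ × log₂(N₀/N) = 50.41 years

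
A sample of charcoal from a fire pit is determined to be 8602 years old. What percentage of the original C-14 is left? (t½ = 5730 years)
N/N₀ = (1/2)^(t/t½) = 0.3533 = 35.3%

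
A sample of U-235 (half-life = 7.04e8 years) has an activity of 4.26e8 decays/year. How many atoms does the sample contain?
N = A/λ = 4.327e17 atoms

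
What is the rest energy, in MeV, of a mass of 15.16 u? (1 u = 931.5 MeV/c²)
E = mc² = 14120 MeV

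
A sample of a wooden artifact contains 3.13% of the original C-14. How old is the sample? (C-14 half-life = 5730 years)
Age = t½ × log₂(1/ratio) = 28640 years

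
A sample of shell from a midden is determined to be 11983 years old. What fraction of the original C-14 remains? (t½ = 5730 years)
N/N₀ = (1/2)^(t/t½) = 0.2347 = 23.5%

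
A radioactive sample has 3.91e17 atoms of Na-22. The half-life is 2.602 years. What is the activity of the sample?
A = λN = 1.042e17 decays/year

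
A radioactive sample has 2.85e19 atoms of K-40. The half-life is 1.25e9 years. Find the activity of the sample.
A = λN = 1.58e10 decays/year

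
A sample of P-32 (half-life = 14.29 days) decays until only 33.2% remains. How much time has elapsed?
t = t½ × log₂(N₀/N) = 22.73 days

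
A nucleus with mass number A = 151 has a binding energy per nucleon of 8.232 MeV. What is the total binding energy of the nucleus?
B.E. = 8.232 × 151 = 1243 MeV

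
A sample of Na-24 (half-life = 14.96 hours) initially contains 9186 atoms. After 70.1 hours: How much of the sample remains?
N = N₀(1/2)^(t/t½) = 356.9 atoms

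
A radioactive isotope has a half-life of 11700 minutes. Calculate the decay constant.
λ = ln(2)/t½ = 5.924e-5 minute⁻¹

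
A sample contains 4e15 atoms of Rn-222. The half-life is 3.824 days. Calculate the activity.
A = λN = 7.25e14 decays/day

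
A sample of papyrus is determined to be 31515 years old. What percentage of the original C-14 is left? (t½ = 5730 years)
N/N₀ = (1/2)^(t/t½) = 0.0221 = 2.21%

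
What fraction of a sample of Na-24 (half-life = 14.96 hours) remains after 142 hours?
N/N₀ = (1/2)^(t/t½) = 0.001389 = 0.139%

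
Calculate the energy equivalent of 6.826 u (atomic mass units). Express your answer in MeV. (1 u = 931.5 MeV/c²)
E = mc² = 6358 MeV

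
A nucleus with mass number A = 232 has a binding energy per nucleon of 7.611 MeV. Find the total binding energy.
B.E. = 7.611 × 232 = 1766 MeV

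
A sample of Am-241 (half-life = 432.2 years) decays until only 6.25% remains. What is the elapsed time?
t = t½ × log₂(N₀/N) = 1729 years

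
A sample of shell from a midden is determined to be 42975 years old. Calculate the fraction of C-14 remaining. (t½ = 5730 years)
N/N₀ = (1/2)^(t/t½) = 0.005524 = 0.552%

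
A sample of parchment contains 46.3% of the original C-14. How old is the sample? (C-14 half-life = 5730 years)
Age = t½ × log₂(1/ratio) = 6366 years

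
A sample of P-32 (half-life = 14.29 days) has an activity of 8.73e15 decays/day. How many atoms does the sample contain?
N = A/λ = 1.8e17 atoms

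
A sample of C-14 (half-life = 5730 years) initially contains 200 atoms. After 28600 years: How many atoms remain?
N = N₀(1/2)^(t/t½) = 6.288 atoms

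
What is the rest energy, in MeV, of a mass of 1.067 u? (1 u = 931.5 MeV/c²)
E = mc² = 993.9 MeV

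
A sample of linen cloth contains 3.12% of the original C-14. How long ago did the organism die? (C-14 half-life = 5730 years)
Age = t½ × log₂(1/ratio) = 28660 years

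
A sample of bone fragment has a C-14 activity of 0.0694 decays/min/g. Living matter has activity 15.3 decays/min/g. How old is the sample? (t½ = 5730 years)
Age = t½ × log₂(A₀/A) = 44600 years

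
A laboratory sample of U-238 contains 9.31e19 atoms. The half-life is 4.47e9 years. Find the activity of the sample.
A = λN = 1.444e10 decays/year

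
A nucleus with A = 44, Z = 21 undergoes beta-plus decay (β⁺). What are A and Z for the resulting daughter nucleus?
Daughter: A = 44, Z = 20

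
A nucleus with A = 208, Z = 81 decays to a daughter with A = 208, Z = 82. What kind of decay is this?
ΔA = 0, ΔZ = +1 ⇒ beta-minus decay (β⁻)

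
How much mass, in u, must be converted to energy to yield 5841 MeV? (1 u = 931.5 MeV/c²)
m = E/c² = 6.271 u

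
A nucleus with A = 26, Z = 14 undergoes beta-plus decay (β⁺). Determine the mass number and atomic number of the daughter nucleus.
Daughter: A = 26, Z = 13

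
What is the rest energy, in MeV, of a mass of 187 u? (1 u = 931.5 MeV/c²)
E = mc² = 1.742e5 MeV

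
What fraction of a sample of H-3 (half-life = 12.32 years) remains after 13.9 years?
N/N₀ = (1/2)^(t/t½) = 0.4575 = 45.7%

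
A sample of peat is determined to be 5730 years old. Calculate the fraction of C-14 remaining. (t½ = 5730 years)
N/N₀ = (1/2)^(t/t½) = 0.5 = 50%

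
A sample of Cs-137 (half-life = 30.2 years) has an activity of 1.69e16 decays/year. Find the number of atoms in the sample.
N = A/λ = 7.363e17 atoms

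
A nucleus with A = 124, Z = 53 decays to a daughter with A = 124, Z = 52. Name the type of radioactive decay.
ΔA = 0, ΔZ = -1 ⇒ beta-plus decay (β⁺) or electron capture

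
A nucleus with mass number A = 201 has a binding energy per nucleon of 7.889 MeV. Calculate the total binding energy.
B.E. = 7.889 × 201 = 1586 MeV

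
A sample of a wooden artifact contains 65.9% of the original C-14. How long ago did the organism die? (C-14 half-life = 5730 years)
Age = t½ × log₂(1/ratio) = 3447 years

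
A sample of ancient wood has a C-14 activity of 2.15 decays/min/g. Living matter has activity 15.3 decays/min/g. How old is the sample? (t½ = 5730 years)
Age = t½ × log₂(A₀/A) = 16220 years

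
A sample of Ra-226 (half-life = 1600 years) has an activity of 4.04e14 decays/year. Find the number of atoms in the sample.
N = A/λ = 9.326e17 atoms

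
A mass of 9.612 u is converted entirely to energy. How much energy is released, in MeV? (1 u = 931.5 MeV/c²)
E = mc² = 8954 MeV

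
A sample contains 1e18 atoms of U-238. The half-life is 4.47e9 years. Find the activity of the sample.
A = λN = 1.551e8 decays/year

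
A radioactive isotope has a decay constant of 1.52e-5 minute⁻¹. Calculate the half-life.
t½ = ln(2)/λ = 45600 minutes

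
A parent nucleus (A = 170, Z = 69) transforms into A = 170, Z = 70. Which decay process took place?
ΔA = 0, ΔZ = +1 ⇒ beta-minus decay (β⁻)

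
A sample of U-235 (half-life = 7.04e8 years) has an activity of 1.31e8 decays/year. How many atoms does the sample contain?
N = A/λ = 1.331e17 atoms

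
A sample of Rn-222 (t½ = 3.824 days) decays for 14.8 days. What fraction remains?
N/N₀ = (1/2)^(t/t½) = 0.06838 = 6.84%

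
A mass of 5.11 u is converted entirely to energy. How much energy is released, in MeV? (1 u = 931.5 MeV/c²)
E = mc² = 4760 MeV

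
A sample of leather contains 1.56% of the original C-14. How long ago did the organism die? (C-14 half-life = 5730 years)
Age = t½ × log₂(1/ratio) = 34390 years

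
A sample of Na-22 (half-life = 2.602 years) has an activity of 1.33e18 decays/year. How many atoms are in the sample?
N = A/λ = 4.993e18 atoms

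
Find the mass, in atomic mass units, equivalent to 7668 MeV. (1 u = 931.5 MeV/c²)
m = E/c² = 8.232 u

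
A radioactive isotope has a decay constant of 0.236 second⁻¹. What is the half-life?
t½ = ln(2)/λ = 2.937 seconds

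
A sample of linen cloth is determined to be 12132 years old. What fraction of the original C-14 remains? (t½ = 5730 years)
N/N₀ = (1/2)^(t/t½) = 0.2305 = 23%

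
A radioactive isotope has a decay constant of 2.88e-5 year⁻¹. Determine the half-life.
t½ = ln(2)/λ = 24070 years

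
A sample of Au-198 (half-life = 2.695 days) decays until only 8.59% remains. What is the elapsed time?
t = t½ × log₂(N₀/N) = 9.544 days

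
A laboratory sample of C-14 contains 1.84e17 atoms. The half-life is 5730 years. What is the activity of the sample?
A = λN = 2.226e13 decays/year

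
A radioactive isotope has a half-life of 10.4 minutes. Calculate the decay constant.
λ = ln(2)/t½ = 0.06665 minute⁻¹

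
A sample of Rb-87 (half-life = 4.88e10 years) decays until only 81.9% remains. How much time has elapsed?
t = t½ × log₂(N₀/N) = 1.406e10 years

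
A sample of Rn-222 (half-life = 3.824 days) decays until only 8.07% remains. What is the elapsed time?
t = t½ × log₂(N₀/N) = 13.89 days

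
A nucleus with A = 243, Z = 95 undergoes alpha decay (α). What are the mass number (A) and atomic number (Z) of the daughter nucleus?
Daughter: A = 239, Z = 93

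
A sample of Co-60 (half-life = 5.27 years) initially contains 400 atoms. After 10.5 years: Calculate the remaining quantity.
N = N₀(1/2)^(t/t½) = 100.5 atoms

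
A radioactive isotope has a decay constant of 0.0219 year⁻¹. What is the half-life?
t½ = ln(2)/λ = 31.65 years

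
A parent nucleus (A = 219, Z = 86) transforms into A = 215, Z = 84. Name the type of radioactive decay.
ΔA = -4, ΔZ = -2 ⇒ alpha decay (α)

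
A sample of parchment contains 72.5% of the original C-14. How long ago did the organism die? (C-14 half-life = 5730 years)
Age = t½ × log₂(1/ratio) = 2658 years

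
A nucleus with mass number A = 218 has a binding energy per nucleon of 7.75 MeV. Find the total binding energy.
B.E. = 7.75 × 218 = 1690 MeV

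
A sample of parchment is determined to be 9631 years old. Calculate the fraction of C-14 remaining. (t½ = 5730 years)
N/N₀ = (1/2)^(t/t½) = 0.3119 = 31.2%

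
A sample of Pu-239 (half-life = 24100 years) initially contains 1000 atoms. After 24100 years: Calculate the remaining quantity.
N = N₀(1/2)^(t/t½) = 500 atoms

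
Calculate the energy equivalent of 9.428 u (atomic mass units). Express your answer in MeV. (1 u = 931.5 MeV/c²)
E = mc² = 8782 MeV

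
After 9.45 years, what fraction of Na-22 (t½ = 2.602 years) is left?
N/N₀ = (1/2)^(t/t½) = 0.08067 = 8.07%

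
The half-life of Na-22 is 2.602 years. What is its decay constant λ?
λ = ln(2)/t½ = 0.2664 year⁻¹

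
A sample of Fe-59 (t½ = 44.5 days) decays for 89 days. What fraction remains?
N/N₀ = (1/2)^(t/t½) = 0.25 = 25%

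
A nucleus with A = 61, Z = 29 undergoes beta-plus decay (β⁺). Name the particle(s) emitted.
β⁺: positron (e⁺) + neutrino (νₑ)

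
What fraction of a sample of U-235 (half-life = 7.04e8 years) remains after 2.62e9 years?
N/N₀ = (1/2)^(t/t½) = 0.0758 = 7.58%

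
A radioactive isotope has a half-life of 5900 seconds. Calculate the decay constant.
λ = ln(2)/t½ = 1.175e-4 second⁻¹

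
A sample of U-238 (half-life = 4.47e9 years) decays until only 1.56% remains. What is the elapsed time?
t = t½ × log₂(N₀/N) = 2.683e10 years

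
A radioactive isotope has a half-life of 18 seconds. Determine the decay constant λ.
λ = ln(2)/t½ = 0.03851 second⁻¹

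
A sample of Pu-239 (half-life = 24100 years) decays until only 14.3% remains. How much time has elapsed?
t = t½ × log₂(N₀/N) = 67620 years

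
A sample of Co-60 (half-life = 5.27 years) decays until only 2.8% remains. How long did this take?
t = t½ × log₂(N₀/N) = 27.18 years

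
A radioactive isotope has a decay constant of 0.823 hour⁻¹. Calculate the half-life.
t½ = ln(2)/λ = 0.8422 hours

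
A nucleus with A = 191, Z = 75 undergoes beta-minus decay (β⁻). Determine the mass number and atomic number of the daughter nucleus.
Daughter: A = 191, Z = 76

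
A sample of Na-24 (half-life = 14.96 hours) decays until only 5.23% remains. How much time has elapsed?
t = t½ × log₂(N₀/N) = 63.69 hours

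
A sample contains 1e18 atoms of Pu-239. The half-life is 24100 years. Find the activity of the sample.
A = λN = 2.876e13 decays/year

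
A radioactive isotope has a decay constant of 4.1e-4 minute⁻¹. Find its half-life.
t½ = ln(2)/λ = 1691 minutes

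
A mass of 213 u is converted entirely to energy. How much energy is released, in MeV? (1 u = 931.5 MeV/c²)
E = mc² = 1.984e5 MeV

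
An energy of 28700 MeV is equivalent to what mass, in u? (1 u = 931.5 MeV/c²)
m = E/c² = 30.81 u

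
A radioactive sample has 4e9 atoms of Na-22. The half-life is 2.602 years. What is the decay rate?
A = λN = 1.066e9 decays/year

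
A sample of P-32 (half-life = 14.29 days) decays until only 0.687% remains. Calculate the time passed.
t = t½ × log₂(N₀/N) = 102.7 days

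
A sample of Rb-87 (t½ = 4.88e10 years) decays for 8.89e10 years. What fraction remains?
N/N₀ = (1/2)^(t/t½) = 0.2829 = 28.3%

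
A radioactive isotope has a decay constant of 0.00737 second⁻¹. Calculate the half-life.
t½ = ln(2)/λ = 94.05 seconds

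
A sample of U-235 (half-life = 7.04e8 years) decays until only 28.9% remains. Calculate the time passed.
t = t½ × log₂(N₀/N) = 1.261e9 years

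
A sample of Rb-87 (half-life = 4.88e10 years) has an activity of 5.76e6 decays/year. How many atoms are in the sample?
N = A/λ = 4.055e17 atoms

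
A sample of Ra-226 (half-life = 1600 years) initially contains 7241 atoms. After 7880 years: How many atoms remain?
N = N₀(1/2)^(t/t½) = 238.4 atoms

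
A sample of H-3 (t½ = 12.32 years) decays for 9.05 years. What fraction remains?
N/N₀ = (1/2)^(t/t½) = 0.601 = 60.1%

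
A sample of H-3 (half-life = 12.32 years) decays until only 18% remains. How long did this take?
t = t½ × log₂(N₀/N) = 30.48 years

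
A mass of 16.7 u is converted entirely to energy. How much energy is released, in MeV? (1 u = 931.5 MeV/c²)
E = mc² = 15560 MeV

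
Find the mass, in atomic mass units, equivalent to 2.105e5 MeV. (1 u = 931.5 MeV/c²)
m = E/c² = 226 u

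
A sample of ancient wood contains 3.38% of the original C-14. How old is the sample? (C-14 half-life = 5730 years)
Age = t½ × log₂(1/ratio) = 28000 years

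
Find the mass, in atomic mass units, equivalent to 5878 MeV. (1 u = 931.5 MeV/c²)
m = E/c² = 6.31 u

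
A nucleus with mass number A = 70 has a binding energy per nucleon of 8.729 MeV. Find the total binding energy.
B.E. = 8.729 × 70 = 611 MeV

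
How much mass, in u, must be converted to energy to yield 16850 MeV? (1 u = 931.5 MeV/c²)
m = E/c² = 18.09 u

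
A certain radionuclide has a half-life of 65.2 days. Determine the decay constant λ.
λ = ln(2)/t½ = 0.01063 day⁻¹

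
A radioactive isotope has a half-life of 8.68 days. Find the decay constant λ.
λ = ln(2)/t½ = 0.07986 day⁻¹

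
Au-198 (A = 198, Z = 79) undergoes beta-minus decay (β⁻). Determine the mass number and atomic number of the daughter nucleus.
Daughter: A = 198, Z = 80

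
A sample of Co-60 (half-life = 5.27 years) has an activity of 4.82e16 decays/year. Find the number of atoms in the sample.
N = A/λ = 3.665e17 atoms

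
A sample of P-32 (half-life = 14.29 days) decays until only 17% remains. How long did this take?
t = t½ × log₂(N₀/N) = 36.53 days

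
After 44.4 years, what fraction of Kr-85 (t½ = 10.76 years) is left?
N/N₀ = (1/2)^(t/t½) = 0.05726 = 5.73%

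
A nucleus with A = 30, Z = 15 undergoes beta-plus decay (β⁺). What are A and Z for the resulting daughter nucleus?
Daughter: A = 30, Z = 14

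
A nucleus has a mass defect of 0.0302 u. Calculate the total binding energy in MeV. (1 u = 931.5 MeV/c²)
B.E. = Δm × 931.5 = 28.13 MeV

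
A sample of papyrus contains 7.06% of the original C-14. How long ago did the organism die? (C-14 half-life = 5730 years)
Age = t½ × log₂(1/ratio) = 21910 years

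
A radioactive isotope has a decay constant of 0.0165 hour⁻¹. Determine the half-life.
t½ = ln(2)/λ = 42.01 hours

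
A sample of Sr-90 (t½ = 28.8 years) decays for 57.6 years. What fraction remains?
N/N₀ = (1/2)^(t/t½) = 0.25 = 25%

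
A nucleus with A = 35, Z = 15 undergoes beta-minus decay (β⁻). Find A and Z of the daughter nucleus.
Daughter: A = 35, Z = 16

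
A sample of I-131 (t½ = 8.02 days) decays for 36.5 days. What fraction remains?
N/N₀ = (1/2)^(t/t½) = 0.04266 = 4.27%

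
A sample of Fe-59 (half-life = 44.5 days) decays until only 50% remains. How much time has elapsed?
t = t½ × log₂(N₀/N) = 44.5 days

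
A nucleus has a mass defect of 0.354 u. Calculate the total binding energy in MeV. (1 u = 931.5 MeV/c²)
B.E. = Δm × 931.5 = 329.8 MeV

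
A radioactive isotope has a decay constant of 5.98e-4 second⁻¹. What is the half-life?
t½ = ln(2)/λ = 1159 seconds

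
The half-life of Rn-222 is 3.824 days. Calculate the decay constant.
λ = ln(2)/t½ = 0.1813 day⁻¹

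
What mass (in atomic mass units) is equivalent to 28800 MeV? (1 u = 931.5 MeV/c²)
m = E/c² = 30.92 u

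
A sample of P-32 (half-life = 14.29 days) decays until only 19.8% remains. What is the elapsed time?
t = t½ × log₂(N₀/N) = 33.39 days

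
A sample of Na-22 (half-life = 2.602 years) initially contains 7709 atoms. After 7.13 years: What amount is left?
N = N₀(1/2)^(t/t½) = 1154 atoms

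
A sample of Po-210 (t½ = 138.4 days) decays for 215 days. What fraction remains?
N/N₀ = (1/2)^(t/t½) = 0.3407 = 34.1%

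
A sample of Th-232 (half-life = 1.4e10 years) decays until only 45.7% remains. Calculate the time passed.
t = t½ × log₂(N₀/N) = 1.582e10 years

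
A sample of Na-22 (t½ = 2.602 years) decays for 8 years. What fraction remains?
N/N₀ = (1/2)^(t/t½) = 0.1187 = 11.9%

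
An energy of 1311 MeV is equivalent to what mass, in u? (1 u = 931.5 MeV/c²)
m = E/c² = 1.407 u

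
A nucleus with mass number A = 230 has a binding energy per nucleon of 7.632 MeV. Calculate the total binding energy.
B.E. = 7.632 × 230 = 1755 MeV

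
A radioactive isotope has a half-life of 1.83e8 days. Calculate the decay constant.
λ = ln(2)/t½ = 3.788e-9 day⁻¹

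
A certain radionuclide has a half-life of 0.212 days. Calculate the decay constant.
λ = ln(2)/t½ = 3.27 day⁻¹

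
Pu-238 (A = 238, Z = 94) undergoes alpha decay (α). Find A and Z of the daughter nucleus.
Daughter: A = 234, Z = 92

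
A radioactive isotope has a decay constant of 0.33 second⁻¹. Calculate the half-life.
t½ = ln(2)/λ = 2.1 seconds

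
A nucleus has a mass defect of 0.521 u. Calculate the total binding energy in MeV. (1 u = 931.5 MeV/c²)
B.E. = Δm × 931.5 = 485.3 MeV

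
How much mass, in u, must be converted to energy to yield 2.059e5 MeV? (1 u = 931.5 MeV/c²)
m = E/c² = 221 u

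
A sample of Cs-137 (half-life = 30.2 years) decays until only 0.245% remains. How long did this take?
t = t½ × log₂(N₀/N) = 261.9 years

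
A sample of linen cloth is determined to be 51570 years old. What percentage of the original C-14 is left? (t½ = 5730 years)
N/N₀ = (1/2)^(t/t½) = 0.001953 = 0.195%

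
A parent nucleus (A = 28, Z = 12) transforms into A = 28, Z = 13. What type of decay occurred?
ΔA = 0, ΔZ = +1 ⇒ beta-minus decay (β⁻)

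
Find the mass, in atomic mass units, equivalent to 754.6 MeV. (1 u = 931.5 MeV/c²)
m = E/c² = 0.8101 u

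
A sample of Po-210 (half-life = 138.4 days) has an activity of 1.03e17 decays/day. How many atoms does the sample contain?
N = A/λ = 2.057e19 atoms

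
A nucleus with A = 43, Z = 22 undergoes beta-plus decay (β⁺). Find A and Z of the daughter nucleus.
Daughter: A = 43, Z = 21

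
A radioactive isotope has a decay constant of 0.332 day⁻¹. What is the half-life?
t½ = ln(2)/λ = 2.088 days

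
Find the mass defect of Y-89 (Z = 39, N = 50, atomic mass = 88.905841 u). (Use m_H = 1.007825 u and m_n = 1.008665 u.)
Δm = Z·m_H + N·m_n − M = 0.8326 u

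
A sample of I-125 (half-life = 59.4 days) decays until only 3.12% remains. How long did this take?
t = t½ × log₂(N₀/N) = 297.1 days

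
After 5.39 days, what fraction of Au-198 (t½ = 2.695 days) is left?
N/N₀ = (1/2)^(t/t½) = 0.25 = 25%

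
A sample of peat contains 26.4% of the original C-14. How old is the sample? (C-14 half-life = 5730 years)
Age = t½ × log₂(1/ratio) = 11010 years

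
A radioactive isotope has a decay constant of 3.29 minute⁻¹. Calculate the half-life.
t½ = ln(2)/λ = 0.2107 minutes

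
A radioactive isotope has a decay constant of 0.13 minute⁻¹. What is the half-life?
t½ = ln(2)/λ = 5.332 minutes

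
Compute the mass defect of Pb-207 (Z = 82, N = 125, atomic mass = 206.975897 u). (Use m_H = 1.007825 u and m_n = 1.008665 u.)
Δm = Z·m_H + N·m_n − M = 1.749 u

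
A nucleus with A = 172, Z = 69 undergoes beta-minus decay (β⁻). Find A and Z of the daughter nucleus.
Daughter: A = 172, Z = 70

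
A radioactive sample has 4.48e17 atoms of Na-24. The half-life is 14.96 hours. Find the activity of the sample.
A = λN = 2.076e16 decays/hour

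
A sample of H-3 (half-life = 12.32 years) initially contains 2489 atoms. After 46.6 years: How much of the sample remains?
N = N₀(1/2)^(t/t½) = 180.9 atoms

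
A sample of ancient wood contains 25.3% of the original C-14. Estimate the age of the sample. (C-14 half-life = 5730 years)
Age = t½ × log₂(1/ratio) = 11360 years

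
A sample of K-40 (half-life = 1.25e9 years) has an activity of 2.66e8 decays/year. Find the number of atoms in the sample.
N = A/λ = 4.797e17 atoms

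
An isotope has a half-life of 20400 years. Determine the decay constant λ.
λ = ln(2)/t½ = 3.398e-5 year⁻¹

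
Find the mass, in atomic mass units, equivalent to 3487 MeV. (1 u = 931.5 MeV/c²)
m = E/c² = 3.743 u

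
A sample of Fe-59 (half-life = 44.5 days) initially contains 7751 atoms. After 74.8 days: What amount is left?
N = N₀(1/2)^(t/t½) = 2417 atoms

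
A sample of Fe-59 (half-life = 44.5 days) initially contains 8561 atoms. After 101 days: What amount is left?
N = N₀(1/2)^(t/t½) = 1775 atoms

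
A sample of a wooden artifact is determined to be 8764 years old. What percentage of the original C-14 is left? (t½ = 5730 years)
N/N₀ = (1/2)^(t/t½) = 0.3464 = 34.6%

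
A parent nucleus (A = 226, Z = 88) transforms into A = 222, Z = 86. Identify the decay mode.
ΔA = -4, ΔZ = -2 ⇒ alpha decay (α)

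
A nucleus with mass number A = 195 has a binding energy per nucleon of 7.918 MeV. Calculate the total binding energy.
B.E. = 7.918 × 195 = 1544 MeV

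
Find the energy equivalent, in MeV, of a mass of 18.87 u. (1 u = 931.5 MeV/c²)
E = mc² = 17580 MeV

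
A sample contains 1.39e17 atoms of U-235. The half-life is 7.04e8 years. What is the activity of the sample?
A = λN = 1.369e8 decays/year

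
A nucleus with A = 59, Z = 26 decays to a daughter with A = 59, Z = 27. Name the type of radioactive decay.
ΔA = 0, ΔZ = +1 ⇒ beta-minus decay (β⁻)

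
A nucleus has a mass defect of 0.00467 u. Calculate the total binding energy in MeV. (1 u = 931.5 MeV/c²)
B.E. = Δm × 931.5 = 4.35 MeV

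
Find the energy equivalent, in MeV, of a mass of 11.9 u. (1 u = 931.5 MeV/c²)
E = mc² = 11080 MeV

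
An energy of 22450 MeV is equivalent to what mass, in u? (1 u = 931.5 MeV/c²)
m = E/c² = 24.1 u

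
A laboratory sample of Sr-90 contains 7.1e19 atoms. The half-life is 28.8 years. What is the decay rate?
A = λN = 1.709e18 decays/year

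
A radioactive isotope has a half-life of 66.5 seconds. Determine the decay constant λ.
λ = ln(2)/t½ = 0.01042 second⁻¹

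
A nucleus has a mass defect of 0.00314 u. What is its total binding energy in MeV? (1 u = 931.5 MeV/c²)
B.E. = Δm × 931.5 = 2.925 MeV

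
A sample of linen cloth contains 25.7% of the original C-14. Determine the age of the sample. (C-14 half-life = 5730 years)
Age = t½ × log₂(1/ratio) = 11230 years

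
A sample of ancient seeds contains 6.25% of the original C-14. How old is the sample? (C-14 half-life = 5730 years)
Age = t½ × log₂(1/ratio) = 22920 years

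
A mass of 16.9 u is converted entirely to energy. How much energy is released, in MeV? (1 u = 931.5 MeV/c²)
E = mc² = 15740 MeV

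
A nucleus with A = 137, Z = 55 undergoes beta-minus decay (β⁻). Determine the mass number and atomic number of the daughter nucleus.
Daughter: A = 137, Z = 56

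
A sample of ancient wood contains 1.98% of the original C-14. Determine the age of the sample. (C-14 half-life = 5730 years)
Age = t½ × log₂(1/ratio) = 32420 years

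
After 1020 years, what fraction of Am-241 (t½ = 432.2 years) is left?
N/N₀ = (1/2)^(t/t½) = 0.1948 = 19.5%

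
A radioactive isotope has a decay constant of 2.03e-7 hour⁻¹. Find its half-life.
t½ = ln(2)/λ = 3.415e6 hours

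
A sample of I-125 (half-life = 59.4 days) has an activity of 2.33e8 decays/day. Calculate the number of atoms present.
N = A/λ = 1.997e10 atoms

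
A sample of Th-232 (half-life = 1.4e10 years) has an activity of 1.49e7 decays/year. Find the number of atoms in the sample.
N = A/λ = 3.009e17 atoms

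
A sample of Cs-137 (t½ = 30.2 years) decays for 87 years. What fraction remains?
N/N₀ = (1/2)^(t/t½) = 0.1358 = 13.6%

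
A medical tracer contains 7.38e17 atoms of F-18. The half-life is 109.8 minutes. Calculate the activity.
A = λN = 4.659e15 decays/minute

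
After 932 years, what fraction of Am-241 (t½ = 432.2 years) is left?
N/N₀ = (1/2)^(t/t½) = 0.2243 = 22.4%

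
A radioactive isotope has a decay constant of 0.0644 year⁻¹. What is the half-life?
t½ = ln(2)/λ = 10.76 years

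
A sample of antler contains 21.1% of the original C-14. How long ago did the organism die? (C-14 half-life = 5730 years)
Age = t½ × log₂(1/ratio) = 12860 years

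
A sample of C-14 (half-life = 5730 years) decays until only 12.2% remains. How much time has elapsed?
t = t½ × log₂(N₀/N) = 17390 years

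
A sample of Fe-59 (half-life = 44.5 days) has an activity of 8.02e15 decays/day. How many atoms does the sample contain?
N = A/λ = 5.149e17 atoms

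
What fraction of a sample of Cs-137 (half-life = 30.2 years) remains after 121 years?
N/N₀ = (1/2)^(t/t½) = 0.06221 = 6.22%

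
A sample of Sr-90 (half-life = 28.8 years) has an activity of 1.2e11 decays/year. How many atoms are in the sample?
N = A/λ = 4.986e12 atoms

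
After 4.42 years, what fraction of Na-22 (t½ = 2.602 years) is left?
N/N₀ = (1/2)^(t/t½) = 0.3081 = 30.8%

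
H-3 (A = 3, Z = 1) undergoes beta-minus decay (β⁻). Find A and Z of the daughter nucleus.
Daughter: A = 3, Z = 2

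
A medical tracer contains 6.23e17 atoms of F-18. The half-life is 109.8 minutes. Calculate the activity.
A = λN = 3.933e15 decays/minute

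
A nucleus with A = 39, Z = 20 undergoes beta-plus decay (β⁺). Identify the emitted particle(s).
β⁺: positron (e⁺) + neutrino (νₑ)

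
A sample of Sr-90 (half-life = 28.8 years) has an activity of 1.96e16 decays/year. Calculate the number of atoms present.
N = A/λ = 8.144e17 atoms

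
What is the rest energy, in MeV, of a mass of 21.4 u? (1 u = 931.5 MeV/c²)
E = mc² = 19930 MeV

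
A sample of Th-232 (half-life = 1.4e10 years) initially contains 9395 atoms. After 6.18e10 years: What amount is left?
N = N₀(1/2)^(t/t½) = 440.6 atoms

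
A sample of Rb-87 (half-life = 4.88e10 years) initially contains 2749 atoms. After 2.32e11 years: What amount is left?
N = N₀(1/2)^(t/t½) = 101.9 atoms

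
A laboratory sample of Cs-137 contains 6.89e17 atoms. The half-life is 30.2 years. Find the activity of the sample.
A = λN = 1.581e16 decays/year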